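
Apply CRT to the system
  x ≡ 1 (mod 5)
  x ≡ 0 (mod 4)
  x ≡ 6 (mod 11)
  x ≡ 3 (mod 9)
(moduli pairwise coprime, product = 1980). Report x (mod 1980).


Product of moduli M = 5 · 4 · 11 · 9 = 1980.
Merge one congruence at a time:
  Start: x ≡ 1 (mod 5).
  Combine with x ≡ 0 (mod 4); new modulus lcm = 20.
    Write x = 1 + 5·t and substitute into x ≡ 0 (mod 4): 5·t ≡ 0 − 1 = -1 (mod 4).
    Reduce coefficients mod 4: 1·t ≡ 3 (mod 4).
    So t ≡ 3 (mod 4).
    Then x = 1 + 5·3 = 16, valid modulo lcm(5, 4) = 20: x ≡ 16 (mod 20).
  Combine with x ≡ 6 (mod 11); new modulus lcm = 220.
    Write x = 16 + 20·t and substitute into x ≡ 6 (mod 11): 20·t ≡ 6 − 16 = -10 (mod 11).
    Reduce coefficients mod 11: 9·t ≡ 1 (mod 11).
    The inverse of 9 mod 11 is 5 (since 9·5 = 45 = 4·11 + 1), so t ≡ 5·1 = 5 ≡ 5 (mod 11).
    Then x = 16 + 20·5 = 116, valid modulo lcm(20, 11) = 220: x ≡ 116 (mod 220).
  Combine with x ≡ 3 (mod 9); new modulus lcm = 1980.
    Write x = 116 + 220·t and substitute into x ≡ 3 (mod 9): 220·t ≡ 3 − 116 = -113 (mod 9).
    Reduce coefficients mod 9: 4·t ≡ 4 (mod 9).
    The inverse of 4 mod 9 is 7 (since 4·7 = 28 = 3·9 + 1), so t ≡ 7·4 = 28 ≡ 1 (mod 9).
    Then x = 116 + 220·1 = 336, valid modulo lcm(220, 9) = 1980: x ≡ 336 (mod 1980).
Verify against each original: 336 mod 5 = 1, 336 mod 4 = 0, 336 mod 11 = 6, 336 mod 9 = 3.

x ≡ 336 (mod 1980).


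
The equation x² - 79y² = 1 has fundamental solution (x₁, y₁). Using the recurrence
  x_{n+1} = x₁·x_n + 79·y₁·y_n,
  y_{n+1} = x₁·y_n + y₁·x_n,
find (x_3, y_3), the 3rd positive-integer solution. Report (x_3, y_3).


Step 1: Find the fundamental solution (x₁, y₁) of x² - 79y² = 1.
  Expand √79 as a continued fraction. a₀ = ⌊√79⌋ = 8; iterate m_{k+1} = d_k·a_k − m_k, d_{k+1} = (79 − m_{k+1}²)/d_k, a_{k+1} = ⌊(a₀ + m_{k+1})/d_{k+1}⌋ (starting m₀ = 0, d₀ = 1), with convergents p_k = a_k·p_{k-1} + p_{k-2}, q_k = a_k·q_{k-1} + q_{k-2} (p₋₁ = 1, q₋₁ = 0):
  k = 0: a₀ = 8; p₀/q₀ = 8/1; p₀² − 79·q₀² = 64 − 79 = -15.
  k = 1: m = 8, d = 15, a = ⌊(8 + 8)/15⌋ = 1; p/q = (1·8 + 1)/(1·1 + 0) = 9/1; p² − 79·q² = 81 − 79 = 2.
  k = 2: m = 7, d = 2, a = ⌊(8 + 7)/2⌋ = 7; p/q = (7·9 + 8)/(7·1 + 1) = 71/8; p² − 79·q² = 5041 − 5056 = -15.
  k = 3: m = 7, d = 15, a = ⌊(8 + 7)/15⌋ = 1; p/q = (1·71 + 9)/(1·8 + 1) = 80/9; p² − 79·q² = 6400 − 6399 = 1.
  The first convergent with p² − 79·q² = 1 gives the fundamental solution (x₁, y₁) = (80, 9).
Step 2: Apply the recurrence (x_{n+1}, y_{n+1}) = (x₁x_n + 79y₁y_n, x₁y_n + y₁x_n) repeatedly.
  From (x_1, y_1) = (80, 9): x_2 = 80·80 + 79·9·9 = 12799; y_2 = 80·9 + 9·80 = 1440.
  From (x_2, y_2) = (12799, 1440): x_3 = 80·12799 + 79·9·1440 = 2047760; y_3 = 80·1440 + 9·12799 = 230391.
Step 3: Verify x_3² - 79·y_3² = 4193321017600 - 4193321017599 = 1 (should be 1). ✓

(x_1, y_1) = (80, 9); (x_3, y_3) = (2047760, 230391).


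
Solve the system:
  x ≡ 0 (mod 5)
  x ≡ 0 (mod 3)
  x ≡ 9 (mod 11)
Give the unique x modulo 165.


Moduli 5, 3, 11 are pairwise coprime; by CRT there is a unique solution modulo M = 5 · 3 · 11 = 165.
Solve pairwise, accumulating the modulus:
  Start with x ≡ 0 (mod 5).
  Combine with x ≡ 0 (mod 3): since gcd(5, 3) = 1, we get a unique residue mod 15.
    Write x = 0 + 5·t and substitute into x ≡ 0 (mod 3): 5·t ≡ 0 − 0 = 0 (mod 3).
    Reduce coefficients mod 3: 2·t ≡ 0 (mod 3).
    The inverse of 2 mod 3 is 2 (since 2·2 = 4 = 1·3 + 1), so t ≡ 2·0 = 0 ≡ 0 (mod 3).
    Then x = 0 + 5·0 = 0, valid modulo lcm(5, 3) = 15: x ≡ 0 (mod 15).
  Combine with x ≡ 9 (mod 11): since gcd(15, 11) = 1, we get a unique residue mod 165.
    Write x = 0 + 15·t and substitute into x ≡ 9 (mod 11): 15·t ≡ 9 − 0 = 9 (mod 11).
    Reduce coefficients mod 11: 4·t ≡ 9 (mod 11).
    The inverse of 4 mod 11 is 3 (since 4·3 = 12 = 1·11 + 1), so t ≡ 3·9 = 27 ≡ 5 (mod 11).
    Then x = 0 + 15·5 = 75, valid modulo lcm(15, 11) = 165: x ≡ 75 (mod 165).
Verify: 75 mod 5 = 0 ✓, 75 mod 3 = 0 ✓, 75 mod 11 = 9 ✓.

x ≡ 75 (mod 165).


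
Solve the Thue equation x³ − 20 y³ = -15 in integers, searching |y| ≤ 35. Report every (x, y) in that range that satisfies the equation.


The equation is x³ - 20y³ = -15. For fixed y, x³ = 20·y³ − 15, so a solution requires the RHS to be a perfect cube.
Strategy: iterate y from -35 to 35, compute RHS = 20·y³ − 15, and check whether it is a (positive or negative) perfect cube.
Check small values of y:
  y = 0: RHS = -15 is not a perfect cube.
  y = 1: RHS = 5 is not a perfect cube.
  y = -1: RHS = -35 is not a perfect cube.
  y = 2: RHS = 145 is not a perfect cube.
  y = -2: RHS = -175 is not a perfect cube.
  y = 3: RHS = 525 is not a perfect cube.
  y = -3: RHS = -555 is not a perfect cube.
Continuing the search up to |y| = 35 finds no solutions either.
No (x, y) in the scanned range satisfies the equation.

No integer solutions with |y| ≤ 35.


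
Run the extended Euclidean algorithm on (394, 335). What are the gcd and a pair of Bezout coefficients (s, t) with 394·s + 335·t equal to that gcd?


Euclidean algorithm on (394, 335) — divide until remainder is 0:
  394 = 1 · 335 + 59
  335 = 5 · 59 + 40
  59 = 1 · 40 + 19
  40 = 2 · 19 + 2
  19 = 9 · 2 + 1
  2 = 2 · 1 + 0
gcd(394, 335) = 1.
Track Bezout coefficients alongside the remainders: start with r₀ = 394 = a·1 + b·0 (s = 1, t = 0) and r₁ = 335 = a·0 + b·1 (s = 0, t = 1); each new remainder r_{k+1} = r_{k-1} − q_k·r_k inherits s_{k+1} = s_{k-1} − q_k·s_k, t_{k+1} = t_{k-1} − q_k·t_k, so r_k = a·s_k + b·t_k at every step:
  q = 1: r = 59, s = 1 − 1·0 = 1, t = 0 − 1·1 = -1  (check: 394·1 + 335·(-1) = 59)
  q = 5: r = 40, s = 0 − 5·1 = -5, t = 1 − 5·(-1) = 6  (check: 394·(-5) + 335·6 = 40)
  q = 1: r = 19, s = 1 − 1·(-5) = 6, t = -1 − 1·6 = -7  (check: 394·6 + 335·(-7) = 19)
  q = 2: r = 2, s = -5 − 2·6 = -17, t = 6 − 2·(-7) = 20  (check: 394·(-17) + 335·20 = 2)
  q = 9: r = 1, s = 6 − 9·(-17) = 159, t = -7 − 9·20 = -187  (check: 394·159 + 335·(-187) = 1)
The row with r = 1 (the gcd) gives the Bezout coefficients s = 159, t = -187.
Result: 394 · (159) + 335 · (-187) = 1.

gcd(394, 335) = 1; s = 159, t = -187 (check: 394·159 + 335·(-187) = 1).


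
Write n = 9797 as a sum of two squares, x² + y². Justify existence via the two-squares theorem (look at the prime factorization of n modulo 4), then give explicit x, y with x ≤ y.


Step 1: Factor n = 9797 = 97 · 101.
Step 2: Check the mod-4 condition on each prime factor: 97 ≡ 1 (mod 4), exponent 1; 101 ≡ 1 (mod 4), exponent 1.
All primes ≡ 3 (mod 4) appear to even exponent (or don't appear), so by the two-squares theorem n IS expressible as a sum of two squares.
Step 3: Build a representation. Here n = 97 · 101 is a product of primes ≡ 1 (mod 4). Each prime p ≡ 1 (mod 4) is itself a sum of two squares; find a² by testing p − a² for a perfect square:
  97: 97 − 1² = 96, 97 − 2² = 93, 97 − 3² = 88, 97 − 4² = 81 = 9² ⇒ 97 = 4² + 9².
  101: 101 − 1² = 100 = 10² ⇒ 101 = 1² + 10².
  Combine using the Brahmagupta–Fibonacci identity (a² + b²)(c² + d²) = (ac − bd)² + (ad + bc)² = (ac + bd)² + (ad − bc)²:
  97 · 101 = 9797: from (4² + 9²)(1² + 10²), take (4·1 − 9·10, 4·10 + 9·1) = (4 − 90, 40 + 9) = (-86, 49); dropping signs (only squares matter) gives (86, 49); check 86² + 49² = 7396 + 2401 = 9797 ✓.
Step 4: Order so x ≤ y and verify: 49² + 86² = 2401 + 7396 = 9797 = n. ✓

n = 9797 = 49² + 86² (one valid representation with x ≤ y).


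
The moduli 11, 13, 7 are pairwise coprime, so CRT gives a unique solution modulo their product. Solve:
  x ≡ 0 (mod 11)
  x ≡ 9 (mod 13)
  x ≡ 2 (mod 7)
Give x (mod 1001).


Moduli 11, 13, 7 are pairwise coprime; by CRT there is a unique solution modulo M = 11 · 13 · 7 = 1001.
Solve pairwise, accumulating the modulus:
  Start with x ≡ 0 (mod 11).
  Combine with x ≡ 9 (mod 13): since gcd(11, 13) = 1, we get a unique residue mod 143.
    Write x = 0 + 11·t and substitute into x ≡ 9 (mod 13): 11·t ≡ 9 − 0 = 9 (mod 13).
    The inverse of 11 mod 13 is 6 (since 11·6 = 66 = 5·13 + 1), so t ≡ 6·9 = 54 ≡ 2 (mod 13).
    Then x = 0 + 11·2 = 22, valid modulo lcm(11, 13) = 143: x ≡ 22 (mod 143).
  Combine with x ≡ 2 (mod 7): since gcd(143, 7) = 1, we get a unique residue mod 1001.
    Write x = 22 + 143·t and substitute into x ≡ 2 (mod 7): 143·t ≡ 2 − 22 = -20 (mod 7).
    Reduce coefficients mod 7: 3·t ≡ 1 (mod 7).
    The inverse of 3 mod 7 is 5 (since 3·5 = 15 = 2·7 + 1), so t ≡ 5·1 = 5 ≡ 5 (mod 7).
    Then x = 22 + 143·5 = 737, valid modulo lcm(143, 7) = 1001: x ≡ 737 (mod 1001).
Verify: 737 mod 11 = 0 ✓, 737 mod 13 = 9 ✓, 737 mod 7 = 2 ✓.

x ≡ 737 (mod 1001).


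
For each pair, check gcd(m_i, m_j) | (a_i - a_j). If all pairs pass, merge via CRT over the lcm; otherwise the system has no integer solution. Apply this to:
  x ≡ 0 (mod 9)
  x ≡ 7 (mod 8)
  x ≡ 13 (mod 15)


Moduli 9, 8, 15 are not pairwise coprime, so CRT works modulo lcm(m_i) when all pairwise compatibility conditions hold.
Pairwise compatibility: gcd(m_i, m_j) must divide a_i - a_j for every pair.
Merge one congruence at a time:
  Start: x ≡ 0 (mod 9).
  Combine with x ≡ 7 (mod 8): gcd(9, 8) = 1; 7 - 0 = 7, which IS divisible by 1, so compatible.
    Write x = 0 + 9·t and substitute into x ≡ 7 (mod 8): 9·t ≡ 7 − 0 = 7 (mod 8).
    Reduce coefficients mod 8: 1·t ≡ 7 (mod 8).
    So t ≡ 7 (mod 8).
    Then x = 0 + 9·7 = 63, valid modulo lcm(9, 8) = 72: x ≡ 63 (mod 72).
  Combine with x ≡ 13 (mod 15): gcd(72, 15) = 3, and 13 - 63 = -50 is NOT divisible by 3.
    ⇒ system is inconsistent (no integer solution).

No solution (the system is inconsistent).


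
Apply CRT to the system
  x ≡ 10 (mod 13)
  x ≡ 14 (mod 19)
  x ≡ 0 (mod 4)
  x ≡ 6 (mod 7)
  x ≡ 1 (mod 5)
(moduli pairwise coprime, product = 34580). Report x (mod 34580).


Product of moduli M = 13 · 19 · 4 · 7 · 5 = 34580.
Merge one congruence at a time:
  Start: x ≡ 10 (mod 13).
  Combine with x ≡ 14 (mod 19); new modulus lcm = 247.
    Write x = 10 + 13·t and substitute into x ≡ 14 (mod 19): 13·t ≡ 14 − 10 = 4 (mod 19).
    The inverse of 13 mod 19 is 3 (since 13·3 = 39 = 2·19 + 1), so t ≡ 3·4 = 12 ≡ 12 (mod 19).
    Then x = 10 + 13·12 = 166, valid modulo lcm(13, 19) = 247: x ≡ 166 (mod 247).
  Combine with x ≡ 0 (mod 4); new modulus lcm = 988.
    Write x = 166 + 247·t and substitute into x ≡ 0 (mod 4): 247·t ≡ 0 − 166 = -166 (mod 4).
    Reduce coefficients mod 4: 3·t ≡ 2 (mod 4).
    The inverse of 3 mod 4 is 3 (since 3·3 = 9 = 2·4 + 1), so t ≡ 3·2 = 6 ≡ 2 (mod 4).
    Then x = 166 + 247·2 = 660, valid modulo lcm(247, 4) = 988: x ≡ 660 (mod 988).
  Combine with x ≡ 6 (mod 7); new modulus lcm = 6916.
    Write x = 660 + 988·t and substitute into x ≡ 6 (mod 7): 988·t ≡ 6 − 660 = -654 (mod 7).
    Reduce coefficients mod 7: 1·t ≡ 4 (mod 7).
    So t ≡ 4 (mod 7).
    Then x = 660 + 988·4 = 4612, valid modulo lcm(988, 7) = 6916: x ≡ 4612 (mod 6916).
  Combine with x ≡ 1 (mod 5); new modulus lcm = 34580.
    Write x = 4612 + 6916·t and substitute into x ≡ 1 (mod 5): 6916·t ≡ 1 − 4612 = -4611 (mod 5).
    Reduce coefficients mod 5: 1·t ≡ 4 (mod 5).
    So t ≡ 4 (mod 5).
    Then x = 4612 + 6916·4 = 32276, valid modulo lcm(6916, 5) = 34580: x ≡ 32276 (mod 34580).
Verify against each original: 32276 mod 13 = 10, 32276 mod 19 = 14, 32276 mod 4 = 0, 32276 mod 7 = 6, 32276 mod 5 = 1.

x ≡ 32276 (mod 34580).


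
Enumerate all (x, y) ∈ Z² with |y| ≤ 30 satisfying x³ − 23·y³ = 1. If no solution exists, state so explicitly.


The equation is x³ - 23y³ = 1. For fixed y, x³ = 23·y³ + 1, so a solution requires the RHS to be a perfect cube.
Strategy: iterate y from -30 to 30, compute RHS = 23·y³ + 1, and check whether it is a (positive or negative) perfect cube.
Check small values of y:
  y = 0: RHS = 1 = (1)³ ⇒ x = 1 works.
  y = 1: RHS = 24 is not a perfect cube.
  y = -1: RHS = -22 is not a perfect cube.
  y = 2: RHS = 185 is not a perfect cube.
  y = -2: RHS = -183 is not a perfect cube.
  y = 3: RHS = 622 is not a perfect cube.
  y = -3: RHS = -620 is not a perfect cube.
Continuing the search up to |y| = 30 finds no further solutions beyond those listed.
Collected solutions: (1, 0).

Solutions (with |y| ≤ 30): (1, 0).


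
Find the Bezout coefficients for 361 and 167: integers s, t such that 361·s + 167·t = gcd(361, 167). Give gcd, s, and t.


Euclidean algorithm on (361, 167) — divide until remainder is 0:
  361 = 2 · 167 + 27
  167 = 6 · 27 + 5
  27 = 5 · 5 + 2
  5 = 2 · 2 + 1
  2 = 2 · 1 + 0
gcd(361, 167) = 1.
Track Bezout coefficients alongside the remainders: start with r₀ = 361 = a·1 + b·0 (s = 1, t = 0) and r₁ = 167 = a·0 + b·1 (s = 0, t = 1); each new remainder r_{k+1} = r_{k-1} − q_k·r_k inherits s_{k+1} = s_{k-1} − q_k·s_k, t_{k+1} = t_{k-1} − q_k·t_k, so r_k = a·s_k + b·t_k at every step:
  q = 2: r = 27, s = 1 − 2·0 = 1, t = 0 − 2·1 = -2  (check: 361·1 + 167·(-2) = 27)
  q = 6: r = 5, s = 0 − 6·1 = -6, t = 1 − 6·(-2) = 13  (check: 361·(-6) + 167·13 = 5)
  q = 5: r = 2, s = 1 − 5·(-6) = 31, t = -2 − 5·13 = -67  (check: 361·31 + 167·(-67) = 2)
  q = 2: r = 1, s = -6 − 2·31 = -68, t = 13 − 2·(-67) = 147  (check: 361·(-68) + 167·147 = 1)
The row with r = 1 (the gcd) gives the Bezout coefficients s = -68, t = 147.
Result: 361 · (-68) + 167 · (147) = 1.

gcd(361, 167) = 1; s = -68, t = 147 (check: 361·(-68) + 167·147 = 1).


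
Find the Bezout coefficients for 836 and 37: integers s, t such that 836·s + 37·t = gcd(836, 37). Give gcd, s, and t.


Euclidean algorithm on (836, 37) — divide until remainder is 0:
  836 = 22 · 37 + 22
  37 = 1 · 22 + 15
  22 = 1 · 15 + 7
  15 = 2 · 7 + 1
  7 = 7 · 1 + 0
gcd(836, 37) = 1.
Track Bezout coefficients alongside the remainders: start with r₀ = 836 = a·1 + b·0 (s = 1, t = 0) and r₁ = 37 = a·0 + b·1 (s = 0, t = 1); each new remainder r_{k+1} = r_{k-1} − q_k·r_k inherits s_{k+1} = s_{k-1} − q_k·s_k, t_{k+1} = t_{k-1} − q_k·t_k, so r_k = a·s_k + b·t_k at every step:
  q = 22: r = 22, s = 1 − 22·0 = 1, t = 0 − 22·1 = -22  (check: 836·1 + 37·(-22) = 22)
  q = 1: r = 15, s = 0 − 1·1 = -1, t = 1 − 1·(-22) = 23  (check: 836·(-1) + 37·23 = 15)
  q = 1: r = 7, s = 1 − 1·(-1) = 2, t = -22 − 1·23 = -45  (check: 836·2 + 37·(-45) = 7)
  q = 2: r = 1, s = -1 − 2·2 = -5, t = 23 − 2·(-45) = 113  (check: 836·(-5) + 37·113 = 1)
The row with r = 1 (the gcd) gives the Bezout coefficients s = -5, t = 113.
Result: 836 · (-5) + 37 · (113) = 1.

gcd(836, 37) = 1; s = -5, t = 113 (check: 836·(-5) + 37·113 = 1).


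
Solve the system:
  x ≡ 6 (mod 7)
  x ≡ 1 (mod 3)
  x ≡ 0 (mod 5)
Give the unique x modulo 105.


Moduli 7, 3, 5 are pairwise coprime; by CRT there is a unique solution modulo M = 7 · 3 · 5 = 105.
Solve pairwise, accumulating the modulus:
  Start with x ≡ 6 (mod 7).
  Combine with x ≡ 1 (mod 3): since gcd(7, 3) = 1, we get a unique residue mod 21.
    Write x = 6 + 7·t and substitute into x ≡ 1 (mod 3): 7·t ≡ 1 − 6 = -5 (mod 3).
    Reduce coefficients mod 3: 1·t ≡ 1 (mod 3).
    So t ≡ 1 (mod 3).
    Then x = 6 + 7·1 = 13, valid modulo lcm(7, 3) = 21: x ≡ 13 (mod 21).
  Combine with x ≡ 0 (mod 5): since gcd(21, 5) = 1, we get a unique residue mod 105.
    Write x = 13 + 21·t and substitute into x ≡ 0 (mod 5): 21·t ≡ 0 − 13 = -13 (mod 5).
    Reduce coefficients mod 5: 1·t ≡ 2 (mod 5).
    So t ≡ 2 (mod 5).
    Then x = 13 + 21·2 = 55, valid modulo lcm(21, 5) = 105: x ≡ 55 (mod 105).
Verify: 55 mod 7 = 6 ✓, 55 mod 3 = 1 ✓, 55 mod 5 = 0 ✓.

x ≡ 55 (mod 105).


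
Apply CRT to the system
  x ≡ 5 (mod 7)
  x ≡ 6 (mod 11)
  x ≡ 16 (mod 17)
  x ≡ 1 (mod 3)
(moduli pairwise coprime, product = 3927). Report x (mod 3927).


Product of moduli M = 7 · 11 · 17 · 3 = 3927.
Merge one congruence at a time:
  Start: x ≡ 5 (mod 7).
  Combine with x ≡ 6 (mod 11); new modulus lcm = 77.
    Write x = 5 + 7·t and substitute into x ≡ 6 (mod 11): 7·t ≡ 6 − 5 = 1 (mod 11).
    The inverse of 7 mod 11 is 8 (since 7·8 = 56 = 5·11 + 1), so t ≡ 8·1 = 8 ≡ 8 (mod 11).
    Then x = 5 + 7·8 = 61, valid modulo lcm(7, 11) = 77: x ≡ 61 (mod 77).
  Combine with x ≡ 16 (mod 17); new modulus lcm = 1309.
    Write x = 61 + 77·t and substitute into x ≡ 16 (mod 17): 77·t ≡ 16 − 61 = -45 (mod 17).
    Reduce coefficients mod 17: 9·t ≡ 6 (mod 17).
    The inverse of 9 mod 17 is 2 (since 9·2 = 18 = 1·17 + 1), so t ≡ 2·6 = 12 ≡ 12 (mod 17).
    Then x = 61 + 77·12 = 985, valid modulo lcm(77, 17) = 1309: x ≡ 985 (mod 1309).
  Combine with x ≡ 1 (mod 3); new modulus lcm = 3927.
    Write x = 985 + 1309·t and substitute into x ≡ 1 (mod 3): 1309·t ≡ 1 − 985 = -984 (mod 3).
    Reduce coefficients mod 3: 1·t ≡ 0 (mod 3).
    So t ≡ 0 (mod 3).
    Then x = 985 + 1309·0 = 985, valid modulo lcm(1309, 3) = 3927: x ≡ 985 (mod 3927).
Verify against each original: 985 mod 7 = 5, 985 mod 11 = 6, 985 mod 17 = 16, 985 mod 3 = 1.

x ≡ 985 (mod 3927).


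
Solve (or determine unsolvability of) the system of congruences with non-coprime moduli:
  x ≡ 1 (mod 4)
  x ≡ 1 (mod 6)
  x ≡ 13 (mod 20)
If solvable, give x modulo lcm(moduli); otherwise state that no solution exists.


Moduli 4, 6, 20 are not pairwise coprime, so CRT works modulo lcm(m_i) when all pairwise compatibility conditions hold.
Pairwise compatibility: gcd(m_i, m_j) must divide a_i - a_j for every pair.
Merge one congruence at a time:
  Start: x ≡ 1 (mod 4).
  Combine with x ≡ 1 (mod 6): gcd(4, 6) = 2; 1 - 1 = 0, which IS divisible by 2, so compatible.
    Write x = 1 + 4·t and substitute into x ≡ 1 (mod 6): 4·t ≡ 1 − 1 = 0 (mod 6).
    Divide the congruence (and modulus) by g = 2: 2·t ≡ 0 (mod 3).
    The inverse of 2 mod 3 is 2 (since 2·2 = 4 = 1·3 + 1), so t ≡ 2·0 = 0 ≡ 0 (mod 3).
    Then x = 1 + 4·0 = 1, valid modulo lcm(4, 6) = 12: x ≡ 1 (mod 12).
  Combine with x ≡ 13 (mod 20): gcd(12, 20) = 4; 13 - 1 = 12, which IS divisible by 4, so compatible.
    Write x = 1 + 12·t and substitute into x ≡ 13 (mod 20): 12·t ≡ 13 − 1 = 12 (mod 20).
    Divide the congruence (and modulus) by g = 4: 3·t ≡ 3 (mod 5).
    The inverse of 3 mod 5 is 2 (since 3·2 = 6 = 1·5 + 1), so t ≡ 2·3 = 6 ≡ 1 (mod 5).
    Then x = 1 + 12·1 = 13, valid modulo lcm(12, 20) = 60: x ≡ 13 (mod 60).
Verify: 13 mod 4 = 1, 13 mod 6 = 1, 13 mod 20 = 13.

x ≡ 13 (mod 60).


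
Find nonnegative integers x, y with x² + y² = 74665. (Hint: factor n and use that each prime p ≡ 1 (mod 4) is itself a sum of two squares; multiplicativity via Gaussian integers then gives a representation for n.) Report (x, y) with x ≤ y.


Step 1: Factor n = 74665 = 5 · 109 · 137.
Step 2: Check the mod-4 condition on each prime factor: 5 ≡ 1 (mod 4), exponent 1; 109 ≡ 1 (mod 4), exponent 1; 137 ≡ 1 (mod 4), exponent 1.
All primes ≡ 3 (mod 4) appear to even exponent (or don't appear), so by the two-squares theorem n IS expressible as a sum of two squares.
Step 3: Build a representation. Here n = 5 · 109 · 137 is a product of primes ≡ 1 (mod 4). Each prime p ≡ 1 (mod 4) is itself a sum of two squares; find a² by testing p − a² for a perfect square:
  5: 5 − 1² = 4 = 2² ⇒ 5 = 1² + 2².
  109: 109 − 1² = 108, 109 − 2² = 105, 109 − 3² = 100 = 10² ⇒ 109 = 3² + 10².
  137: 137 − 1² = 136, 137 − 2² = 133, 137 − 3² = 128, 137 − 4² = 121 = 11² ⇒ 137 = 4² + 11².
  Combine using the Brahmagupta–Fibonacci identity (a² + b²)(c² + d²) = (ac − bd)² + (ad + bc)² = (ac + bd)² + (ad − bc)²:
  5 · 109 = 545: from (1² + 2²)(3² + 10²), take (1·3 − 2·10, 1·10 + 2·3) = (3 − 20, 10 + 6) = (-17, 16); dropping signs (only squares matter) gives (17, 16); check 17² + 16² = 289 + 256 = 545 ✓.
  545 · 137 = 74665: from (17² + 16²)(4² + 11²), take (17·4 − 16·11, 17·11 + 16·4) = (68 − 176, 187 + 64) = (-108, 251); dropping signs (only squares matter) gives (108, 251); check 108² + 251² = 11664 + 63001 = 74665 ✓.
Step 4: Order so x ≤ y and verify: 108² + 251² = 11664 + 63001 = 74665 = n. ✓

n = 74665 = 108² + 251² (one valid representation with x ≤ y).


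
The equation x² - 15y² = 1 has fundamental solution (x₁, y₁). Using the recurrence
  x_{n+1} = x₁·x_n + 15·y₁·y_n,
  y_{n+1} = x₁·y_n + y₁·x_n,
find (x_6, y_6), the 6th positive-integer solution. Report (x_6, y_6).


Step 1: Find the fundamental solution (x₁, y₁) of x² - 15y² = 1.
  Expand √15 as a continued fraction. a₀ = ⌊√15⌋ = 3; iterate m_{k+1} = d_k·a_k − m_k, d_{k+1} = (15 − m_{k+1}²)/d_k, a_{k+1} = ⌊(a₀ + m_{k+1})/d_{k+1}⌋ (starting m₀ = 0, d₀ = 1), with convergents p_k = a_k·p_{k-1} + p_{k-2}, q_k = a_k·q_{k-1} + q_{k-2} (p₋₁ = 1, q₋₁ = 0):
  k = 0: a₀ = 3; p₀/q₀ = 3/1; p₀² − 15·q₀² = 9 − 15 = -6.
  k = 1: m = 3, d = 6, a = ⌊(3 + 3)/6⌋ = 1; p/q = (1·3 + 1)/(1·1 + 0) = 4/1; p² − 15·q² = 16 − 15 = 1.
  The first convergent with p² − 15·q² = 1 gives the fundamental solution (x₁, y₁) = (4, 1).
Step 2: Apply the recurrence (x_{n+1}, y_{n+1}) = (x₁x_n + 15y₁y_n, x₁y_n + y₁x_n) repeatedly.
  From (x_1, y_1) = (4, 1): x_2 = 4·4 + 15·1·1 = 31; y_2 = 4·1 + 1·4 = 8.
  From (x_2, y_2) = (31, 8): x_3 = 4·31 + 15·1·8 = 244; y_3 = 4·8 + 1·31 = 63.
  From (x_3, y_3) = (244, 63): x_4 = 4·244 + 15·1·63 = 1921; y_4 = 4·63 + 1·244 = 496.
  From (x_4, y_4) = (1921, 496): x_5 = 4·1921 + 15·1·496 = 15124; y_5 = 4·496 + 1·1921 = 3905.
  From (x_5, y_5) = (15124, 3905): x_6 = 4·15124 + 15·1·3905 = 119071; y_6 = 4·3905 + 1·15124 = 30744.
Step 3: Verify x_6² - 15·y_6² = 14177903041 - 14177903040 = 1 (should be 1). ✓

(x_1, y_1) = (4, 1); (x_6, y_6) = (119071, 30744).


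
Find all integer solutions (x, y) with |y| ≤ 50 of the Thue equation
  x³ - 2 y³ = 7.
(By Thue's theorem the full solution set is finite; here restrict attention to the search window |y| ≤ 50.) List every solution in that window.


The equation is x³ - 2y³ = 7. For fixed y, x³ = 2·y³ + 7, so a solution requires the RHS to be a perfect cube.
Strategy: iterate y from -50 to 50, compute RHS = 2·y³ + 7, and check whether it is a (positive or negative) perfect cube.
Check small values of y:
  y = 0: RHS = 7 is not a perfect cube.
  y = 1: RHS = 9 is not a perfect cube.
  y = -1: RHS = 5 is not a perfect cube.
  y = 2: RHS = 23 is not a perfect cube.
  y = -2: RHS = -9 is not a perfect cube.
  y = 3: RHS = 61 is not a perfect cube.
  y = -3: RHS = -47 is not a perfect cube.
Continuing the search up to |y| = 50 finds no solutions either.
No (x, y) in the scanned range satisfies the equation.

No integer solutions with |y| ≤ 50.


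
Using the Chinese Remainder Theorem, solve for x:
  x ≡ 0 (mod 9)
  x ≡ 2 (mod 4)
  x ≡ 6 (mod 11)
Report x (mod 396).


Moduli 9, 4, 11 are pairwise coprime; by CRT there is a unique solution modulo M = 9 · 4 · 11 = 396.
Solve pairwise, accumulating the modulus:
  Start with x ≡ 0 (mod 9).
  Combine with x ≡ 2 (mod 4): since gcd(9, 4) = 1, we get a unique residue mod 36.
    Write x = 0 + 9·t and substitute into x ≡ 2 (mod 4): 9·t ≡ 2 − 0 = 2 (mod 4).
    Reduce coefficients mod 4: 1·t ≡ 2 (mod 4).
    So t ≡ 2 (mod 4).
    Then x = 0 + 9·2 = 18, valid modulo lcm(9, 4) = 36: x ≡ 18 (mod 36).
  Combine with x ≡ 6 (mod 11): since gcd(36, 11) = 1, we get a unique residue mod 396.
    Write x = 18 + 36·t and substitute into x ≡ 6 (mod 11): 36·t ≡ 6 − 18 = -12 (mod 11).
    Reduce coefficients mod 11: 3·t ≡ 10 (mod 11).
    The inverse of 3 mod 11 is 4 (since 3·4 = 12 = 1·11 + 1), so t ≡ 4·10 = 40 ≡ 7 (mod 11).
    Then x = 18 + 36·7 = 270, valid modulo lcm(36, 11) = 396: x ≡ 270 (mod 396).
Verify: 270 mod 9 = 0 ✓, 270 mod 4 = 2 ✓, 270 mod 11 = 6 ✓.

x ≡ 270 (mod 396).


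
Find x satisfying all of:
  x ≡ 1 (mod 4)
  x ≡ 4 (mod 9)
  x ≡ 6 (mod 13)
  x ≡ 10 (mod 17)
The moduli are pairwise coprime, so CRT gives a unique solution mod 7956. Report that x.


Product of moduli M = 4 · 9 · 13 · 17 = 7956.
Merge one congruence at a time:
  Start: x ≡ 1 (mod 4).
  Combine with x ≡ 4 (mod 9); new modulus lcm = 36.
    Write x = 1 + 4·t and substitute into x ≡ 4 (mod 9): 4·t ≡ 4 − 1 = 3 (mod 9).
    The inverse of 4 mod 9 is 7 (since 4·7 = 28 = 3·9 + 1), so t ≡ 7·3 = 21 ≡ 3 (mod 9).
    Then x = 1 + 4·3 = 13, valid modulo lcm(4, 9) = 36: x ≡ 13 (mod 36).
  Combine with x ≡ 6 (mod 13); new modulus lcm = 468.
    Write x = 13 + 36·t and substitute into x ≡ 6 (mod 13): 36·t ≡ 6 − 13 = -7 (mod 13).
    Reduce coefficients mod 13: 10·t ≡ 6 (mod 13).
    The inverse of 10 mod 13 is 4 (since 10·4 = 40 = 3·13 + 1), so t ≡ 4·6 = 24 ≡ 11 (mod 13).
    Then x = 13 + 36·11 = 409, valid modulo lcm(36, 13) = 468: x ≡ 409 (mod 468).
  Combine with x ≡ 10 (mod 17); new modulus lcm = 7956.
    Write x = 409 + 468·t and substitute into x ≡ 10 (mod 17): 468·t ≡ 10 − 409 = -399 (mod 17).
    Reduce coefficients mod 17: 9·t ≡ 9 (mod 17).
    The inverse of 9 mod 17 is 2 (since 9·2 = 18 = 1·17 + 1), so t ≡ 2·9 = 18 ≡ 1 (mod 17).
    Then x = 409 + 468·1 = 877, valid modulo lcm(468, 17) = 7956: x ≡ 877 (mod 7956).
Verify against each original: 877 mod 4 = 1, 877 mod 9 = 4, 877 mod 13 = 6, 877 mod 17 = 10.

x ≡ 877 (mod 7956).


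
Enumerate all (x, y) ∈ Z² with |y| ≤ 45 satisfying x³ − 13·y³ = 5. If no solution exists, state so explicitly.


The equation is x³ - 13y³ = 5. For fixed y, x³ = 13·y³ + 5, so a solution requires the RHS to be a perfect cube.
Strategy: iterate y from -45 to 45, compute RHS = 13·y³ + 5, and check whether it is a (positive or negative) perfect cube.
Check small values of y:
  y = 0: RHS = 5 is not a perfect cube.
  y = 1: RHS = 18 is not a perfect cube.
  y = -1: RHS = -8 = (-2)³ ⇒ x = -2 works.
  y = 2: RHS = 109 is not a perfect cube.
  y = -2: RHS = -99 is not a perfect cube.
  y = 3: RHS = 356 is not a perfect cube.
  y = -3: RHS = -346 is not a perfect cube.
Continuing the search up to |y| = 45 finds no further solutions beyond those listed.
Collected solutions: (-2, -1).

Solutions (with |y| ≤ 45): (-2, -1).


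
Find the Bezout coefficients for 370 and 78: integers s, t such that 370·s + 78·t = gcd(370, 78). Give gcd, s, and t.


Euclidean algorithm on (370, 78) — divide until remainder is 0:
  370 = 4 · 78 + 58
  78 = 1 · 58 + 20
  58 = 2 · 20 + 18
  20 = 1 · 18 + 2
  18 = 9 · 2 + 0
gcd(370, 78) = 2.
Track Bezout coefficients alongside the remainders: start with r₀ = 370 = a·1 + b·0 (s = 1, t = 0) and r₁ = 78 = a·0 + b·1 (s = 0, t = 1); each new remainder r_{k+1} = r_{k-1} − q_k·r_k inherits s_{k+1} = s_{k-1} − q_k·s_k, t_{k+1} = t_{k-1} − q_k·t_k, so r_k = a·s_k + b·t_k at every step:
  q = 4: r = 58, s = 1 − 4·0 = 1, t = 0 − 4·1 = -4  (check: 370·1 + 78·(-4) = 58)
  q = 1: r = 20, s = 0 − 1·1 = -1, t = 1 − 1·(-4) = 5  (check: 370·(-1) + 78·5 = 20)
  q = 2: r = 18, s = 1 − 2·(-1) = 3, t = -4 − 2·5 = -14  (check: 370·3 + 78·(-14) = 18)
  q = 1: r = 2, s = -1 − 1·3 = -4, t = 5 − 1·(-14) = 19  (check: 370·(-4) + 78·19 = 2)
The row with r = 2 (the gcd) gives the Bezout coefficients s = -4, t = 19.
Result: 370 · (-4) + 78 · (19) = 2.

gcd(370, 78) = 2; s = -4, t = 19 (check: 370·(-4) + 78·19 = 2).


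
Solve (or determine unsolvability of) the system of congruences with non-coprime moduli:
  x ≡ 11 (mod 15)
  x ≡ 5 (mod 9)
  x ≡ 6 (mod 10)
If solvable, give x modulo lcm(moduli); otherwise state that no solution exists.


Moduli 15, 9, 10 are not pairwise coprime, so CRT works modulo lcm(m_i) when all pairwise compatibility conditions hold.
Pairwise compatibility: gcd(m_i, m_j) must divide a_i - a_j for every pair.
Merge one congruence at a time:
  Start: x ≡ 11 (mod 15).
  Combine with x ≡ 5 (mod 9): gcd(15, 9) = 3; 5 - 11 = -6, which IS divisible by 3, so compatible.
    Write x = 11 + 15·t and substitute into x ≡ 5 (mod 9): 15·t ≡ 5 − 11 = -6 (mod 9).
    Divide the congruence (and modulus) by g = 3: 5·t ≡ -2 (mod 3).
    Reduce coefficients mod 3: 2·t ≡ 1 (mod 3).
    The inverse of 2 mod 3 is 2 (since 2·2 = 4 = 1·3 + 1), so t ≡ 2·1 = 2 ≡ 2 (mod 3).
    Then x = 11 + 15·2 = 41, valid modulo lcm(15, 9) = 45: x ≡ 41 (mod 45).
  Combine with x ≡ 6 (mod 10): gcd(45, 10) = 5; 6 - 41 = -35, which IS divisible by 5, so compatible.
    Write x = 41 + 45·t and substitute into x ≡ 6 (mod 10): 45·t ≡ 6 − 41 = -35 (mod 10).
    Divide the congruence (and modulus) by g = 5: 9·t ≡ -7 (mod 2).
    Reduce coefficients mod 2: 1·t ≡ 1 (mod 2).
    So t ≡ 1 (mod 2).
    Then x = 41 + 45·1 = 86, valid modulo lcm(45, 10) = 90: x ≡ 86 (mod 90).
Verify: 86 mod 15 = 11, 86 mod 9 = 5, 86 mod 10 = 6.

x ≡ 86 (mod 90).


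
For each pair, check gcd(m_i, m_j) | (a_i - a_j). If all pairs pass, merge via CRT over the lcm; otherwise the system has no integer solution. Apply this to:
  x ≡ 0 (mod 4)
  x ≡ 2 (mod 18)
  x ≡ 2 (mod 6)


Moduli 4, 18, 6 are not pairwise coprime, so CRT works modulo lcm(m_i) when all pairwise compatibility conditions hold.
Pairwise compatibility: gcd(m_i, m_j) must divide a_i - a_j for every pair.
Merge one congruence at a time:
  Start: x ≡ 0 (mod 4).
  Combine with x ≡ 2 (mod 18): gcd(4, 18) = 2; 2 - 0 = 2, which IS divisible by 2, so compatible.
    Write x = 0 + 4·t and substitute into x ≡ 2 (mod 18): 4·t ≡ 2 − 0 = 2 (mod 18).
    Divide the congruence (and modulus) by g = 2: 2·t ≡ 1 (mod 9).
    The inverse of 2 mod 9 is 5 (since 2·5 = 10 = 1·9 + 1), so t ≡ 5·1 = 5 ≡ 5 (mod 9).
    Then x = 0 + 4·5 = 20, valid modulo lcm(4, 18) = 36: x ≡ 20 (mod 36).
  Combine with x ≡ 2 (mod 6): gcd(36, 6) = 6; 2 - 20 = -18, which IS divisible by 6, so compatible.
    Write x = 20 + 36·t and substitute into x ≡ 2 (mod 6): 36·t ≡ 2 − 20 = -18 (mod 6).
    Divide the congruence (and modulus) by g = 6: 6·t ≡ -3 (mod 1).
    Modulo 1 every t works; take t = 0.
    Then x = 20 + 36·0 = 20, valid modulo lcm(36, 6) = 36: x ≡ 20 (mod 36).
Verify: 20 mod 4 = 0, 20 mod 18 = 2, 20 mod 6 = 2.

x ≡ 20 (mod 36).


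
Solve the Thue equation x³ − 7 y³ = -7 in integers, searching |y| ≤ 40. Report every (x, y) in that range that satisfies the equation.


The equation is x³ - 7y³ = -7. For fixed y, x³ = 7·y³ − 7, so a solution requires the RHS to be a perfect cube.
Strategy: iterate y from -40 to 40, compute RHS = 7·y³ − 7, and check whether it is a (positive or negative) perfect cube.
Check small values of y:
  y = 0: RHS = -7 is not a perfect cube.
  y = 1: RHS = 0 = (0)³ ⇒ x = 0 works.
  y = -1: RHS = -14 is not a perfect cube.
  y = 2: RHS = 49 is not a perfect cube.
  y = -2: RHS = -63 is not a perfect cube.
  y = 3: RHS = 182 is not a perfect cube.
  y = -3: RHS = -196 is not a perfect cube.
Continuing the search up to |y| = 40 finds no further solutions beyond those listed.
Collected solutions: (0, 1).

Solutions (with |y| ≤ 40): (0, 1).


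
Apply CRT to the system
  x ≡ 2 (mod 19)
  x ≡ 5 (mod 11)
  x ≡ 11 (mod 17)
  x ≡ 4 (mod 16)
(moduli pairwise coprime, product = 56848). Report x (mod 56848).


Product of moduli M = 19 · 11 · 17 · 16 = 56848.
Merge one congruence at a time:
  Start: x ≡ 2 (mod 19).
  Combine with x ≡ 5 (mod 11); new modulus lcm = 209.
    Write x = 2 + 19·t and substitute into x ≡ 5 (mod 11): 19·t ≡ 5 − 2 = 3 (mod 11).
    Reduce coefficients mod 11: 8·t ≡ 3 (mod 11).
    The inverse of 8 mod 11 is 7 (since 8·7 = 56 = 5·11 + 1), so t ≡ 7·3 = 21 ≡ 10 (mod 11).
    Then x = 2 + 19·10 = 192, valid modulo lcm(19, 11) = 209: x ≡ 192 (mod 209).
  Combine with x ≡ 11 (mod 17); new modulus lcm = 3553.
    Write x = 192 + 209·t and substitute into x ≡ 11 (mod 17): 209·t ≡ 11 − 192 = -181 (mod 17).
    Reduce coefficients mod 17: 5·t ≡ 6 (mod 17).
    The inverse of 5 mod 17 is 7 (since 5·7 = 35 = 2·17 + 1), so t ≡ 7·6 = 42 ≡ 8 (mod 17).
    Then x = 192 + 209·8 = 1864, valid modulo lcm(209, 17) = 3553: x ≡ 1864 (mod 3553).
  Combine with x ≡ 4 (mod 16); new modulus lcm = 56848.
    Write x = 1864 + 3553·t and substitute into x ≡ 4 (mod 16): 3553·t ≡ 4 − 1864 = -1860 (mod 16).
    Reduce coefficients mod 16: 1·t ≡ 12 (mod 16).
    So t ≡ 12 (mod 16).
    Then x = 1864 + 3553·12 = 44500, valid modulo lcm(3553, 16) = 56848: x ≡ 44500 (mod 56848).
Verify against each original: 44500 mod 19 = 2, 44500 mod 11 = 5, 44500 mod 17 = 11, 44500 mod 16 = 4.

x ≡ 44500 (mod 56848).


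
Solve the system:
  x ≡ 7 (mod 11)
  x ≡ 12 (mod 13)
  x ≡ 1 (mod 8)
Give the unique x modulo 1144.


Moduli 11, 13, 8 are pairwise coprime; by CRT there is a unique solution modulo M = 11 · 13 · 8 = 1144.
Solve pairwise, accumulating the modulus:
  Start with x ≡ 7 (mod 11).
  Combine with x ≡ 12 (mod 13): since gcd(11, 13) = 1, we get a unique residue mod 143.
    Write x = 7 + 11·t and substitute into x ≡ 12 (mod 13): 11·t ≡ 12 − 7 = 5 (mod 13).
    The inverse of 11 mod 13 is 6 (since 11·6 = 66 = 5·13 + 1), so t ≡ 6·5 = 30 ≡ 4 (mod 13).
    Then x = 7 + 11·4 = 51, valid modulo lcm(11, 13) = 143: x ≡ 51 (mod 143).
  Combine with x ≡ 1 (mod 8): since gcd(143, 8) = 1, we get a unique residue mod 1144.
    Write x = 51 + 143·t and substitute into x ≡ 1 (mod 8): 143·t ≡ 1 − 51 = -50 (mod 8).
    Reduce coefficients mod 8: 7·t ≡ 6 (mod 8).
    The inverse of 7 mod 8 is 7 (since 7·7 = 49 = 6·8 + 1), so t ≡ 7·6 = 42 ≡ 2 (mod 8).
    Then x = 51 + 143·2 = 337, valid modulo lcm(143, 8) = 1144: x ≡ 337 (mod 1144).
Verify: 337 mod 11 = 7 ✓, 337 mod 13 = 12 ✓, 337 mod 8 = 1 ✓.

x ≡ 337 (mod 1144).


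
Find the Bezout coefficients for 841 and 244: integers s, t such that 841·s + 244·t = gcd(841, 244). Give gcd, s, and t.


Euclidean algorithm on (841, 244) — divide until remainder is 0:
  841 = 3 · 244 + 109
  244 = 2 · 109 + 26
  109 = 4 · 26 + 5
  26 = 5 · 5 + 1
  5 = 5 · 1 + 0
gcd(841, 244) = 1.
Track Bezout coefficients alongside the remainders: start with r₀ = 841 = a·1 + b·0 (s = 1, t = 0) and r₁ = 244 = a·0 + b·1 (s = 0, t = 1); each new remainder r_{k+1} = r_{k-1} − q_k·r_k inherits s_{k+1} = s_{k-1} − q_k·s_k, t_{k+1} = t_{k-1} − q_k·t_k, so r_k = a·s_k + b·t_k at every step:
  q = 3: r = 109, s = 1 − 3·0 = 1, t = 0 − 3·1 = -3  (check: 841·1 + 244·(-3) = 109)
  q = 2: r = 26, s = 0 − 2·1 = -2, t = 1 − 2·(-3) = 7  (check: 841·(-2) + 244·7 = 26)
  q = 4: r = 5, s = 1 − 4·(-2) = 9, t = -3 − 4·7 = -31  (check: 841·9 + 244·(-31) = 5)
  q = 5: r = 1, s = -2 − 5·9 = -47, t = 7 − 5·(-31) = 162  (check: 841·(-47) + 244·162 = 1)
The row with r = 1 (the gcd) gives the Bezout coefficients s = -47, t = 162.
Result: 841 · (-47) + 244 · (162) = 1.

gcd(841, 244) = 1; s = -47, t = 162 (check: 841·(-47) + 244·162 = 1).


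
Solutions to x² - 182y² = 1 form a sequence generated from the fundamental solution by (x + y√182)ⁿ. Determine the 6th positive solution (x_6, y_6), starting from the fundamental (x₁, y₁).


Step 1: Find the fundamental solution (x₁, y₁) of x² - 182y² = 1.
  Expand √182 as a continued fraction. a₀ = ⌊√182⌋ = 13; iterate m_{k+1} = d_k·a_k − m_k, d_{k+1} = (182 − m_{k+1}²)/d_k, a_{k+1} = ⌊(a₀ + m_{k+1})/d_{k+1}⌋ (starting m₀ = 0, d₀ = 1), with convergents p_k = a_k·p_{k-1} + p_{k-2}, q_k = a_k·q_{k-1} + q_{k-2} (p₋₁ = 1, q₋₁ = 0):
  k = 0: a₀ = 13; p₀/q₀ = 13/1; p₀² − 182·q₀² = 169 − 182 = -13.
  k = 1: m = 13, d = 13, a = ⌊(13 + 13)/13⌋ = 2; p/q = (2·13 + 1)/(2·1 + 0) = 27/2; p² − 182·q² = 729 − 728 = 1.
  The first convergent with p² − 182·q² = 1 gives the fundamental solution (x₁, y₁) = (27, 2).
Step 2: Apply the recurrence (x_{n+1}, y_{n+1}) = (x₁x_n + 182y₁y_n, x₁y_n + y₁x_n) repeatedly.
  From (x_1, y_1) = (27, 2): x_2 = 27·27 + 182·2·2 = 1457; y_2 = 27·2 + 2·27 = 108.
  From (x_2, y_2) = (1457, 108): x_3 = 27·1457 + 182·2·108 = 78651; y_3 = 27·108 + 2·1457 = 5830.
  From (x_3, y_3) = (78651, 5830): x_4 = 27·78651 + 182·2·5830 = 4245697; y_4 = 27·5830 + 2·78651 = 314712.
  From (x_4, y_4) = (4245697, 314712): x_5 = 27·4245697 + 182·2·314712 = 229188987; y_5 = 27·314712 + 2·4245697 = 16988618.
  From (x_5, y_5) = (229188987, 16988618): x_6 = 27·229188987 + 182·2·16988618 = 12371959601; y_6 = 27·16988618 + 2·229188987 = 917070660.
Step 3: Verify x_6² - 182·y_6² = 153065384368776079201 - 153065384368776079200 = 1 (should be 1). ✓

(x_1, y_1) = (27, 2); (x_6, y_6) = (12371959601, 917070660).


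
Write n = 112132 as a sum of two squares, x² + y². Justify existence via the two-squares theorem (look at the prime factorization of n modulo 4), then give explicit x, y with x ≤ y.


Step 1: Factor n = 112132 = 2^2 · 17^2 · 97.
Step 2: Check the mod-4 condition on each prime factor: 2 = 2 (special); 17 ≡ 1 (mod 4), exponent 2; 97 ≡ 1 (mod 4), exponent 1.
All primes ≡ 3 (mod 4) appear to even exponent (or don't appear), so by the two-squares theorem n IS expressible as a sum of two squares.
Step 3: Build a representation. Group n = k² · m with k = 2 and m = 17 · 17 · 97 = 28033 (a product of primes ≡ 1 (mod 4)); a representation of m scales to one of n via (k·x)² + (k·y)² = k²(x² + y²). Each prime p ≡ 1 (mod 4) is itself a sum of two squares; find a² by testing p − a² for a perfect square:
  17: 17 − 1² = 16 = 4² ⇒ 17 = 1² + 4².
  97: 97 − 1² = 96, 97 − 2² = 93, 97 − 3² = 88, 97 − 4² = 81 = 9² ⇒ 97 = 4² + 9².
  Combine using the Brahmagupta–Fibonacci identity (a² + b²)(c² + d²) = (ac − bd)² + (ad + bc)² = (ac + bd)² + (ad − bc)²:
  17 · 17 = 289: from (1² + 4²)(1² + 4²), take (1·1 − 4·4, 1·4 + 4·1) = (1 − 16, 4 + 4) = (-15, 8); dropping signs (only squares matter) gives (15, 8); check 15² + 8² = 225 + 64 = 289 ✓.
  289 · 97 = 28033: from (15² + 8²)(4² + 9²), take (15·4 − 8·9, 15·9 + 8·4) = (60 − 72, 135 + 32) = (-12, 167); dropping signs (only squares matter) gives (12, 167); check 12² + 167² = 144 + 27889 = 28033 ✓.
  Scale by k = 2: (2·12, 2·167) = (24, 334).
Step 4: Order so x ≤ y and verify: 24² + 334² = 576 + 111556 = 112132 = n. ✓

n = 112132 = 24² + 334² (one valid representation with x ≤ y).


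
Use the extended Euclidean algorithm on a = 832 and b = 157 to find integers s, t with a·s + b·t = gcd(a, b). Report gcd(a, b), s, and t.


Euclidean algorithm on (832, 157) — divide until remainder is 0:
  832 = 5 · 157 + 47
  157 = 3 · 47 + 16
  47 = 2 · 16 + 15
  16 = 1 · 15 + 1
  15 = 15 · 1 + 0
gcd(832, 157) = 1.
Track Bezout coefficients alongside the remainders: start with r₀ = 832 = a·1 + b·0 (s = 1, t = 0) and r₁ = 157 = a·0 + b·1 (s = 0, t = 1); each new remainder r_{k+1} = r_{k-1} − q_k·r_k inherits s_{k+1} = s_{k-1} − q_k·s_k, t_{k+1} = t_{k-1} − q_k·t_k, so r_k = a·s_k + b·t_k at every step:
  q = 5: r = 47, s = 1 − 5·0 = 1, t = 0 − 5·1 = -5  (check: 832·1 + 157·(-5) = 47)
  q = 3: r = 16, s = 0 − 3·1 = -3, t = 1 − 3·(-5) = 16  (check: 832·(-3) + 157·16 = 16)
  q = 2: r = 15, s = 1 − 2·(-3) = 7, t = -5 − 2·16 = -37  (check: 832·7 + 157·(-37) = 15)
  q = 1: r = 1, s = -3 − 1·7 = -10, t = 16 − 1·(-37) = 53  (check: 832·(-10) + 157·53 = 1)
The row with r = 1 (the gcd) gives the Bezout coefficients s = -10, t = 53.
Result: 832 · (-10) + 157 · (53) = 1.

gcd(832, 157) = 1; s = -10, t = 53 (check: 832·(-10) + 157·53 = 1).


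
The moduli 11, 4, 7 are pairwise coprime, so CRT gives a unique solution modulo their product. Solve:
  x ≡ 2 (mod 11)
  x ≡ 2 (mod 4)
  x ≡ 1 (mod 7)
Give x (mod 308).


Moduli 11, 4, 7 are pairwise coprime; by CRT there is a unique solution modulo M = 11 · 4 · 7 = 308.
Solve pairwise, accumulating the modulus:
  Start with x ≡ 2 (mod 11).
  Combine with x ≡ 2 (mod 4): since gcd(11, 4) = 1, we get a unique residue mod 44.
    Write x = 2 + 11·t and substitute into x ≡ 2 (mod 4): 11·t ≡ 2 − 2 = 0 (mod 4).
    Reduce coefficients mod 4: 3·t ≡ 0 (mod 4).
    The inverse of 3 mod 4 is 3 (since 3·3 = 9 = 2·4 + 1), so t ≡ 3·0 = 0 ≡ 0 (mod 4).
    Then x = 2 + 11·0 = 2, valid modulo lcm(11, 4) = 44: x ≡ 2 (mod 44).
  Combine with x ≡ 1 (mod 7): since gcd(44, 7) = 1, we get a unique residue mod 308.
    Write x = 2 + 44·t and substitute into x ≡ 1 (mod 7): 44·t ≡ 1 − 2 = -1 (mod 7).
    Reduce coefficients mod 7: 2·t ≡ 6 (mod 7).
    The inverse of 2 mod 7 is 4 (since 2·4 = 8 = 1·7 + 1), so t ≡ 4·6 = 24 ≡ 3 (mod 7).
    Then x = 2 + 44·3 = 134, valid modulo lcm(44, 7) = 308: x ≡ 134 (mod 308).
Verify: 134 mod 11 = 2 ✓, 134 mod 4 = 2 ✓, 134 mod 7 = 1 ✓.

x ≡ 134 (mod 308).
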